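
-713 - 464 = -1177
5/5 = 1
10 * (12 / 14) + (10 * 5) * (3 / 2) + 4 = 613 / 7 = 87.57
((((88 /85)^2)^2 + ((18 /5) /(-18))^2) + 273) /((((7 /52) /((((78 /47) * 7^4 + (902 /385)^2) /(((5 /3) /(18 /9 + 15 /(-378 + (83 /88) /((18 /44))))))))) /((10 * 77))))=59831949855563749088651712 /8129744912734375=7359634342.50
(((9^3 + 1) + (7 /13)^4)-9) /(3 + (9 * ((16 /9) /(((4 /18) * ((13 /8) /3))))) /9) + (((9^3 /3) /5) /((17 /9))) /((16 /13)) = 551142481 /8963760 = 61.49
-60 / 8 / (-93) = 5 / 62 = 0.08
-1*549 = -549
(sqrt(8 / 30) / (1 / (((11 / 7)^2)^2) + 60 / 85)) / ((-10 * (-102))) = 14641 * sqrt(15) / 97429050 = 0.00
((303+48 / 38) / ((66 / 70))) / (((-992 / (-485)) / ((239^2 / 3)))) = 1868475034825 / 621984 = 3004056.43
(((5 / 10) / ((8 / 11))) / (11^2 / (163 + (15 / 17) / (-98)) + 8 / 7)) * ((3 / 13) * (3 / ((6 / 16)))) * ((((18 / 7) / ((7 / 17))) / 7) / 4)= 457006869 / 3043540136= 0.15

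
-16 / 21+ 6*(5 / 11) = 454 / 231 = 1.97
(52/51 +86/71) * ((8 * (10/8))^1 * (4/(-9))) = -323120/32589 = -9.92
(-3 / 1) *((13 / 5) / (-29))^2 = -507 / 21025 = -0.02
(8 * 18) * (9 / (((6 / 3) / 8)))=5184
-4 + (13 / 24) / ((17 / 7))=-1541 / 408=-3.78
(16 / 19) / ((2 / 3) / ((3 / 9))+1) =16 / 57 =0.28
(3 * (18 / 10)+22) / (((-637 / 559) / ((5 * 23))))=-135493 / 49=-2765.16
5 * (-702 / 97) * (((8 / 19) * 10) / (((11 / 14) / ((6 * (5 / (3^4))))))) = -1456000 / 20273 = -71.82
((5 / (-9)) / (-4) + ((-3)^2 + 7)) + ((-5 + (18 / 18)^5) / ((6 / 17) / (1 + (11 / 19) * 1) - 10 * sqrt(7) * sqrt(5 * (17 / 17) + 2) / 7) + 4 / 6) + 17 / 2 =256427 / 9972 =25.71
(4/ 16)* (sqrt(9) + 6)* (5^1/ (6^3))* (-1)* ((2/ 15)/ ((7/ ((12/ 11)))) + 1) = -131/ 2464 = -0.05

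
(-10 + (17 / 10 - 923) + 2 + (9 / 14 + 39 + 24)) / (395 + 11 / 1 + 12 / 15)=-15149 / 7119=-2.13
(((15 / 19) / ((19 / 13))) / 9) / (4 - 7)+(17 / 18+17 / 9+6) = 57269 / 6498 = 8.81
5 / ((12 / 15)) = 25 / 4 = 6.25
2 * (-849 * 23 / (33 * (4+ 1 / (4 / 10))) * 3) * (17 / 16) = -331959 / 572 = -580.35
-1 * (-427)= 427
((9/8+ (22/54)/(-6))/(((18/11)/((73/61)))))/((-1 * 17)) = -550055/12095568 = -0.05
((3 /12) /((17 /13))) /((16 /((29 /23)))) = 377 /25024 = 0.02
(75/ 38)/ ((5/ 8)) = 60/ 19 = 3.16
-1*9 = -9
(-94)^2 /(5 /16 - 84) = -141376 /1339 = -105.58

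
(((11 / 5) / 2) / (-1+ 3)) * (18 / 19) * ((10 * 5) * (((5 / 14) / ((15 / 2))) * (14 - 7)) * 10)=1650 / 19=86.84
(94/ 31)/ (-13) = -94/ 403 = -0.23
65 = 65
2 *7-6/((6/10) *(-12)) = 89/6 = 14.83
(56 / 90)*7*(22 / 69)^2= 0.44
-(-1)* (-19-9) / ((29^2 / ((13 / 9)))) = -364 / 7569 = -0.05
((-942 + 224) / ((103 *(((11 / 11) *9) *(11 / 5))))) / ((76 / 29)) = -52055 / 387486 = -0.13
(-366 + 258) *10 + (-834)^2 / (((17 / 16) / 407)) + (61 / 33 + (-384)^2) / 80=11957810427533 / 44880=266439626.28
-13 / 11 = -1.18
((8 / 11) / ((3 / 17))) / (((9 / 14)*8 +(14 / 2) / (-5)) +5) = 140 / 297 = 0.47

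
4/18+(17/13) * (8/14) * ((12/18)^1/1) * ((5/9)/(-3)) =958/7371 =0.13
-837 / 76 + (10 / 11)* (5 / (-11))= -105077 / 9196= -11.43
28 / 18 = 14 / 9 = 1.56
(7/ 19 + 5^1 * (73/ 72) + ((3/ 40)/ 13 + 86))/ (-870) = -508198/ 4835025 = -0.11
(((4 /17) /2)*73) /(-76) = -73 /646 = -0.11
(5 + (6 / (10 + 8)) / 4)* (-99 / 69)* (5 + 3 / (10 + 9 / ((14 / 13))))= -890417 / 23644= -37.66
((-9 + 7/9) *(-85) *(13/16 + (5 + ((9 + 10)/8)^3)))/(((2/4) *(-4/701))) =-21682683575/4608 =-4705443.48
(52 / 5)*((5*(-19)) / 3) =-988 / 3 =-329.33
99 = 99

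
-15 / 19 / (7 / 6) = -90 / 133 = -0.68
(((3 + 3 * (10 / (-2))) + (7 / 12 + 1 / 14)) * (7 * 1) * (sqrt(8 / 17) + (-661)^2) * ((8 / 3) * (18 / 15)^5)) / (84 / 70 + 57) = -239838170688 / 60625 - 1097856 * sqrt(34) / 1030625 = -3956099.75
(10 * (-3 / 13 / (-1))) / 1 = 30 / 13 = 2.31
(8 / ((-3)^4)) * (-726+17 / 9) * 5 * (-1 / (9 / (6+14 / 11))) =20854400 / 72171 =288.96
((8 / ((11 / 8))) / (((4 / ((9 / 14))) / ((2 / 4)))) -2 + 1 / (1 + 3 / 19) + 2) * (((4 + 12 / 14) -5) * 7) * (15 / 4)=-3075 / 616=-4.99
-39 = -39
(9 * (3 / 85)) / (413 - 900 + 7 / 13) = -117 / 179180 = -0.00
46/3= 15.33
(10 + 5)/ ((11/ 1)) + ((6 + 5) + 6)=202/ 11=18.36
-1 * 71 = -71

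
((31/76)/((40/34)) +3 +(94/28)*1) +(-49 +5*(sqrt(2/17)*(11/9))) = -450031/10640 +55*sqrt(34)/153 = -40.20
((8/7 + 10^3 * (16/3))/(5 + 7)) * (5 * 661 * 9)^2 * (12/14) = 337125568573.47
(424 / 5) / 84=106 / 105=1.01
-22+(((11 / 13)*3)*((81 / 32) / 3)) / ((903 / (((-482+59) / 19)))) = -52465919 / 2379104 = -22.05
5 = 5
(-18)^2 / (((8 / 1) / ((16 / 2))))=324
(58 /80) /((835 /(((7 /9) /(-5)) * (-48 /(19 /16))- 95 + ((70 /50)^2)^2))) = -43841011 /594937500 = -0.07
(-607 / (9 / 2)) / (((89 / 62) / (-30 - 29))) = 4440812 / 801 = 5544.08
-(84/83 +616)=-51212/83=-617.01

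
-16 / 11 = -1.45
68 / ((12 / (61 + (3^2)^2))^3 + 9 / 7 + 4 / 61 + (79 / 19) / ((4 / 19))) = 41569215184 / 12899839279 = 3.22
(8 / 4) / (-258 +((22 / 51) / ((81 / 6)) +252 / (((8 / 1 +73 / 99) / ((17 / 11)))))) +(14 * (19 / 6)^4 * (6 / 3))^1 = 115934995354103 / 41176417716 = 2815.57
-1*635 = -635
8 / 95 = 0.08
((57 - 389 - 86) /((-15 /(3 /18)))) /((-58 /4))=-418 /1305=-0.32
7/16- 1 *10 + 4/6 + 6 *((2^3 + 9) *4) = 19157/48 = 399.10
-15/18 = -0.83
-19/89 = -0.21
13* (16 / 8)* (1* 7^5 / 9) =436982 / 9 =48553.56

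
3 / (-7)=-3 / 7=-0.43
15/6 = 5/2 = 2.50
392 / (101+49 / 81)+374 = 1554886 / 4115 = 377.86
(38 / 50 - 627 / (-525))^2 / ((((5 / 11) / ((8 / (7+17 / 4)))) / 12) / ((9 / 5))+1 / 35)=65.66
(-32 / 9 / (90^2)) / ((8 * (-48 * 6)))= 1 / 5248800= 0.00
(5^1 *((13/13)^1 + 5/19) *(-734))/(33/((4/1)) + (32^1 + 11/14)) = -822080/7277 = -112.97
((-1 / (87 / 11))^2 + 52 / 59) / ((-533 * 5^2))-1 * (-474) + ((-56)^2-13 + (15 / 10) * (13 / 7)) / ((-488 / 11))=16405669401832411 / 40654216184400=403.54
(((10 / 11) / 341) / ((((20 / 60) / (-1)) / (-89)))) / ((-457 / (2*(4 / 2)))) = -0.01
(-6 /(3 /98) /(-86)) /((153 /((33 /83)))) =1078 /182019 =0.01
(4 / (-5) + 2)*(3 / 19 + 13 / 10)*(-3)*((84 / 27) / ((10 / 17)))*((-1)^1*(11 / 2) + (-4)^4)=-16514463 / 2375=-6953.46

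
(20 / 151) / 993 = 20 / 149943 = 0.00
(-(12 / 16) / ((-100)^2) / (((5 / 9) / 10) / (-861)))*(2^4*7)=162729 / 1250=130.18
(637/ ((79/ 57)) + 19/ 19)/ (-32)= -9097/ 632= -14.39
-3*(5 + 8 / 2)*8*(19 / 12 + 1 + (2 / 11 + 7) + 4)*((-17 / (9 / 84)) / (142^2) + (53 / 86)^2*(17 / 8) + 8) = -42918497226489 / 1640462384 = -26162.44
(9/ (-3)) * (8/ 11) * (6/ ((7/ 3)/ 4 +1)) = -1728/ 209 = -8.27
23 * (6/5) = 138/5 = 27.60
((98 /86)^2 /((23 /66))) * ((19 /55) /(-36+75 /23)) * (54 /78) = -821142 /30166435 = -0.03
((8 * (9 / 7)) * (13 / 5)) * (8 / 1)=7488 / 35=213.94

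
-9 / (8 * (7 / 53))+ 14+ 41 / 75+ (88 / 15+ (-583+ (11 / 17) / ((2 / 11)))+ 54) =-36667163 / 71400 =-513.55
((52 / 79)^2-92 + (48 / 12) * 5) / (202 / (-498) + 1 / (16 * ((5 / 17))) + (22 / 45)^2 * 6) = -400375267200 / 6942419749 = -57.67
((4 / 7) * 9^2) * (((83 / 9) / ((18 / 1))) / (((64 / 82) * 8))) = 3.80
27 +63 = 90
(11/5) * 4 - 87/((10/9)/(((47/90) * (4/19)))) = 91/475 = 0.19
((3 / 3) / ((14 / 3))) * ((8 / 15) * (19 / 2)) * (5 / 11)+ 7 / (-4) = -387 / 308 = -1.26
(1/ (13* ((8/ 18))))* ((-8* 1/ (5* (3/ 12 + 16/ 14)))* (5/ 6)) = -28/ 169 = -0.17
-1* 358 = -358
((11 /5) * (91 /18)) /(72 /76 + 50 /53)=144001 /24480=5.88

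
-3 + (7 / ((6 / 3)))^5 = 16711 / 32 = 522.22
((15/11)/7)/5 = 3/77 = 0.04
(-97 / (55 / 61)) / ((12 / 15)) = -5917 / 44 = -134.48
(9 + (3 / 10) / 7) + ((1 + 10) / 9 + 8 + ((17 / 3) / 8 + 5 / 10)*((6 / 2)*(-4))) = 1186 / 315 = 3.77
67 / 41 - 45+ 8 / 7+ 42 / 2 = -21.22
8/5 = 1.60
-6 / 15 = -2 / 5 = -0.40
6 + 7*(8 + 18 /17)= 1180 /17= 69.41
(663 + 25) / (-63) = -688 / 63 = -10.92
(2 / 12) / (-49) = -1 / 294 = -0.00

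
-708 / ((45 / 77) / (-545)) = 1980748 / 3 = 660249.33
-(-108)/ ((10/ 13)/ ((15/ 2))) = 1053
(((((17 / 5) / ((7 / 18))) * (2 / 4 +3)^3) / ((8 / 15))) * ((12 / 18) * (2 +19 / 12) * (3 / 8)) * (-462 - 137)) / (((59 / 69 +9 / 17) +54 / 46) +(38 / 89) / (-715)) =-14413745493942795 / 97753119232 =-147450.49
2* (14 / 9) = 28 / 9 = 3.11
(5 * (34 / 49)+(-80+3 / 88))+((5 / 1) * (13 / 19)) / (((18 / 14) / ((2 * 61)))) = 182954257 / 737352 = 248.12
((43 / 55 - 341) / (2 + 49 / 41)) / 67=-767192 / 482735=-1.59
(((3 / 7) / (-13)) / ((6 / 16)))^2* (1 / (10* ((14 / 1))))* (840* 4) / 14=768 / 57967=0.01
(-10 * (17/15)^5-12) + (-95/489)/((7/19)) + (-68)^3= -54493135724299/173289375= -314463.23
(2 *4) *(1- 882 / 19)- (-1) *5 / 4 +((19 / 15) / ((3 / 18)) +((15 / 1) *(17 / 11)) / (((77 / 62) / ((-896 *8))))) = -6168287957 / 45980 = -134151.54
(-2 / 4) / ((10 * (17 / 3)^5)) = -243 / 28397140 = -0.00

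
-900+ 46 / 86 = -38677 / 43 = -899.47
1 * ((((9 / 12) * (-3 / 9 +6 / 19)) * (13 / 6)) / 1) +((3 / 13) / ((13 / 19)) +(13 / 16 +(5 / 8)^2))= 932101 / 616512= 1.51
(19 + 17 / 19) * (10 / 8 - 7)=-4347 / 38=-114.39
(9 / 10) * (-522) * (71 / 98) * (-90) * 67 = 100567737 / 49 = 2052402.80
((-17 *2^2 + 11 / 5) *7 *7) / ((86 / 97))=-1563737 / 430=-3636.60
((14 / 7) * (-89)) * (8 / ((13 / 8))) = -11392 / 13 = -876.31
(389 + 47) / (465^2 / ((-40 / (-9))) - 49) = 3488 / 388813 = 0.01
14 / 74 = 7 / 37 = 0.19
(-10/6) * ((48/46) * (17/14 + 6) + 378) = -103450/161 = -642.55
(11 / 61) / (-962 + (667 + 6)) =-11 / 17629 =-0.00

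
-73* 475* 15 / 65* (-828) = 86132700 / 13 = 6625592.31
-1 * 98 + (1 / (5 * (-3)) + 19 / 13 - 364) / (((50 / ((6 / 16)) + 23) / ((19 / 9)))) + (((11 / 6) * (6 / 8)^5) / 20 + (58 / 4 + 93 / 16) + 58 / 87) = -184068544061 / 2247598080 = -81.90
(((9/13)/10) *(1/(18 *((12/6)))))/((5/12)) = 3/650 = 0.00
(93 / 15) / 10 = 31 / 50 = 0.62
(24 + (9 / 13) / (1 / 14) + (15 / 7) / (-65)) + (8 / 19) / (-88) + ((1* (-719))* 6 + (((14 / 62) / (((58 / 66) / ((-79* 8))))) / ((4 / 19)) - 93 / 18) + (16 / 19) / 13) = -518771276431 / 102588486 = -5056.82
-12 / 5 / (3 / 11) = -44 / 5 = -8.80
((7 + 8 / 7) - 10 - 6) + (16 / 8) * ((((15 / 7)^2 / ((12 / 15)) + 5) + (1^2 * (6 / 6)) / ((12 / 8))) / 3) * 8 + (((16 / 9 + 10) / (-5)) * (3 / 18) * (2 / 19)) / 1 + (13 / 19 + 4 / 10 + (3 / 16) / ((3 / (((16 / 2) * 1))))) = 54.52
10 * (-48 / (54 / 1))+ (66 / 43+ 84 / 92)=-57331 / 8901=-6.44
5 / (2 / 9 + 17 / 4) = 180 / 161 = 1.12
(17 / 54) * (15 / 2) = 85 / 36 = 2.36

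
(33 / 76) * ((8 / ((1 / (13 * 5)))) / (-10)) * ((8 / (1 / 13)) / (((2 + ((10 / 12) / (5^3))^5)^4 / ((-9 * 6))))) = 80114213305386199951171875000000000000000000000000 / 10108780459708378157229192025781261542500000019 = 7925.21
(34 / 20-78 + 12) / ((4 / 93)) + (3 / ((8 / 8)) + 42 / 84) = -1491.48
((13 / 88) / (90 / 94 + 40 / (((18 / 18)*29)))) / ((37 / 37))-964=-20782477 / 21560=-963.94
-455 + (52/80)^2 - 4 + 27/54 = -183231/400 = -458.08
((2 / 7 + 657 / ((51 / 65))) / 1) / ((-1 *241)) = -99679 / 28679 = -3.48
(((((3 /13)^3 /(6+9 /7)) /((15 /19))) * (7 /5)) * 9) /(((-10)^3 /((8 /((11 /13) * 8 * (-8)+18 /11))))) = 276507 /67425718750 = 0.00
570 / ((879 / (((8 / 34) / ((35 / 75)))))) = 11400 / 34867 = 0.33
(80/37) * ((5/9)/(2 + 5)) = 400/2331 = 0.17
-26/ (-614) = 13/ 307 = 0.04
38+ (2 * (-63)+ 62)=-26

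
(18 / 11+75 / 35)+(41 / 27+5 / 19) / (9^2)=12162301 / 3199581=3.80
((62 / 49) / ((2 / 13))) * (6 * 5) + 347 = 29093 / 49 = 593.73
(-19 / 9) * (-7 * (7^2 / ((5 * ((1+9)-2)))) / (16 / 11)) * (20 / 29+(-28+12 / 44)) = -3747275 / 11136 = -336.50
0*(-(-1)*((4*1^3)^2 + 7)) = 0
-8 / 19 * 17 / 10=-68 / 95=-0.72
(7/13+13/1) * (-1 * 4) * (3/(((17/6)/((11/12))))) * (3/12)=-2904/221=-13.14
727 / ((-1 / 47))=-34169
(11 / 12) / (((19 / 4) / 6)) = 22 / 19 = 1.16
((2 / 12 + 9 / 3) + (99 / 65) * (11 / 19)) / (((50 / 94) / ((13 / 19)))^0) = 29999 / 7410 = 4.05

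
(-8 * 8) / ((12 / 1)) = -16 / 3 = -5.33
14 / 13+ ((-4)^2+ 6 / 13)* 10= 2154 / 13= 165.69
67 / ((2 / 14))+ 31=500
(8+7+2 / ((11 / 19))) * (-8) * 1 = -1624 / 11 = -147.64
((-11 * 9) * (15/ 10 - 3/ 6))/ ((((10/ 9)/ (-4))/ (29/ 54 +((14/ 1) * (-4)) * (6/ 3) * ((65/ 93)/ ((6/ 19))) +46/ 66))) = -13625511/ 155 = -87906.52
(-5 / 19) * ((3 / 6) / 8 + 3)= -245 / 304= -0.81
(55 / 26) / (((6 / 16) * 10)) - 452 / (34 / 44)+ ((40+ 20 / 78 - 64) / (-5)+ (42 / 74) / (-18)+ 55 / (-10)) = -585.16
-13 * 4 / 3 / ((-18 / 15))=130 / 9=14.44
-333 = -333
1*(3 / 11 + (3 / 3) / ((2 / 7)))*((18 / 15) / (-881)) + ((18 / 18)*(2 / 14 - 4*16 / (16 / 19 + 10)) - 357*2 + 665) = -1913279839 / 34936055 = -54.77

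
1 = 1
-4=-4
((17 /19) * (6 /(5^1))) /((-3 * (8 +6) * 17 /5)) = -1 /133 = -0.01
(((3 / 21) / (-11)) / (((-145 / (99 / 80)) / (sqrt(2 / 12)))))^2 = 27 / 13186880000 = 0.00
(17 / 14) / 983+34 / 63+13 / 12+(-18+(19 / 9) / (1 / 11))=80761 / 11796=6.85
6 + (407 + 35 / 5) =420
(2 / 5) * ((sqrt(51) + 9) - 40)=-62 / 5 + 2 * sqrt(51) / 5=-9.54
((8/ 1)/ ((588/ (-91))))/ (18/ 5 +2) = -65/ 294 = -0.22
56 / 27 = 2.07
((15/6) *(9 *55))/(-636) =-825/424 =-1.95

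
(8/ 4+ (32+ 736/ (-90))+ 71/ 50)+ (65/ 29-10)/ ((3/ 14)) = -116989/ 13050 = -8.96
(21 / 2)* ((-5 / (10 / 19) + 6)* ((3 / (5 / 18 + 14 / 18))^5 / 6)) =-2812385772 / 2476099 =-1135.81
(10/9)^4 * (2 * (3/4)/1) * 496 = 1133.97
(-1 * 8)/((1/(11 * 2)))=-176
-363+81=-282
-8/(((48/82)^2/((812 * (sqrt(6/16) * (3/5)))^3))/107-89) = 216671653182096000 * sqrt(6)/4357781959256010897859672051843 + 391710737910652664976151015896/4357781959256010897859672051843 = 0.09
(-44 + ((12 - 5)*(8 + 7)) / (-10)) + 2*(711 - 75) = 2435 / 2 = 1217.50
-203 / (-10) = 203 / 10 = 20.30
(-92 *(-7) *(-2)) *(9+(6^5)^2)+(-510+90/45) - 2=-77880446790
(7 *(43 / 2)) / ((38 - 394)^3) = -301 / 90236032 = -0.00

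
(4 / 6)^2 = 4 / 9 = 0.44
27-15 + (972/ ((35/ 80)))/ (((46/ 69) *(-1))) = -23244/ 7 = -3320.57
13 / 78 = 1 / 6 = 0.17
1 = 1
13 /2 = 6.50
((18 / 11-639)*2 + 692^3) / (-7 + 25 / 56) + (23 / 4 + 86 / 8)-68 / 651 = -265771353590513 / 5256174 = -50563652.11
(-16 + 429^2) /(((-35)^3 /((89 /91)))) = -655129 /156065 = -4.20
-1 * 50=-50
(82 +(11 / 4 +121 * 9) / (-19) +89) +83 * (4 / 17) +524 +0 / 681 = 848933 / 1292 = 657.07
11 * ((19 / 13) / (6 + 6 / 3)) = 209 / 104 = 2.01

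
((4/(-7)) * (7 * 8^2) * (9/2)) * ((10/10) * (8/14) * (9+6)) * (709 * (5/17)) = -245030400/119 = -2059078.99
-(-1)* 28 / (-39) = -28 / 39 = -0.72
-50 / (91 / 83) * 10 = -41500 / 91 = -456.04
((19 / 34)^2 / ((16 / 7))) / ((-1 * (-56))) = 361 / 147968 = 0.00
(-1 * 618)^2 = 381924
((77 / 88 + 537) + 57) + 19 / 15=71537 / 120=596.14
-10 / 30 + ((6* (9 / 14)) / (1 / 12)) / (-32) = -299 / 168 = -1.78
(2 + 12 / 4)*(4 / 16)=5 / 4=1.25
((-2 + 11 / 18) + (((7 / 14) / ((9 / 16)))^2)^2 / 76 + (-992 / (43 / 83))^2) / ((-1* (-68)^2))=-1690180161601205 / 2131613052768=-792.91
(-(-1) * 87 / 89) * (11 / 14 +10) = 13137 / 1246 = 10.54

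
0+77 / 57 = 77 / 57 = 1.35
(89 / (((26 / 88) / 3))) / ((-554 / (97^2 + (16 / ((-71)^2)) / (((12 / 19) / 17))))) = -278610866842 / 18152641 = -15348.23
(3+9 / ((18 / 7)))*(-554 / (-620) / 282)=3601 / 174840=0.02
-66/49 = -1.35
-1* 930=-930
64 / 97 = 0.66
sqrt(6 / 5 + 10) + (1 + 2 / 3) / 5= 1 / 3 + 2* sqrt(70) / 5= 3.68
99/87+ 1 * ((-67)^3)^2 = 2623293082934/29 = 90458382170.14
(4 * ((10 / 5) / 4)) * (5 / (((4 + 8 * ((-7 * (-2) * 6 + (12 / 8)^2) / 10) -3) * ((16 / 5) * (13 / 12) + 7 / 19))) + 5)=10.04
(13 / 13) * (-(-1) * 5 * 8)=40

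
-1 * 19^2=-361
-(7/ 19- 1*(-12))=-235/ 19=-12.37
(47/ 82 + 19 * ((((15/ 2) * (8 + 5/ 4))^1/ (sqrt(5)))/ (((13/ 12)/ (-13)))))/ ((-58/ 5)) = -235/ 4756 + 31635 * sqrt(5)/ 116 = 609.76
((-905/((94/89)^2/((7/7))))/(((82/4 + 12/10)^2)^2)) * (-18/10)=32258272500/4898178991489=0.01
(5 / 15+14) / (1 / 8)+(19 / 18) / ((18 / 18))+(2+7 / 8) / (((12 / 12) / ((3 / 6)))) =16871 / 144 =117.16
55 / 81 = 0.68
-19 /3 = -6.33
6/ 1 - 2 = 4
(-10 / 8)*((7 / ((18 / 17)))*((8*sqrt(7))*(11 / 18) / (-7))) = 935*sqrt(7) / 162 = 15.27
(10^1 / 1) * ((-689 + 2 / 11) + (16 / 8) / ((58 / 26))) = -2194470 / 319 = -6879.22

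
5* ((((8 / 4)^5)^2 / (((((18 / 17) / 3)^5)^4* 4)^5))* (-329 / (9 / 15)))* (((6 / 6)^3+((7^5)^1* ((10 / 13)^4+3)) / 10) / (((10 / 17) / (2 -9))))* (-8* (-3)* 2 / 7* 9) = 9975600896345417969165350653811416709578287758123994480025556090054699083115801749379638714874782993577228997222774978720351517165125063 / 518317589049597920806321408897258039232260042078279557948379956429977996048203776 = 19246116873318861244844380000000000000000000000000000000.00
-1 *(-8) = 8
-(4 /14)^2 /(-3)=4 /147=0.03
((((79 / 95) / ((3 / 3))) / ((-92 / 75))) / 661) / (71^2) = -1185 / 5824512548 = -0.00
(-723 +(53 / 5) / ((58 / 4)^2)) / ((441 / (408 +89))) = -814.75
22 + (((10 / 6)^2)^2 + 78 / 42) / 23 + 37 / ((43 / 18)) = 37.90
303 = 303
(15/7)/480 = 0.00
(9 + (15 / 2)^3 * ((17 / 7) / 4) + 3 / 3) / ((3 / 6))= 59615 / 112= 532.28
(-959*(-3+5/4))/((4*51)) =6713/816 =8.23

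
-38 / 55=-0.69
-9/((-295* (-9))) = -1/295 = -0.00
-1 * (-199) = 199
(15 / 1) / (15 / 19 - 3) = -95 / 14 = -6.79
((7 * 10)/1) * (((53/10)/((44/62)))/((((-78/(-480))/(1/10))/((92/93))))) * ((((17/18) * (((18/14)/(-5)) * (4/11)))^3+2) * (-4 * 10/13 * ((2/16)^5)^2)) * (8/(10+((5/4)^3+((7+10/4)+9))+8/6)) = -69540260087/151539848082022400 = -0.00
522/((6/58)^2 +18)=48778/1683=28.98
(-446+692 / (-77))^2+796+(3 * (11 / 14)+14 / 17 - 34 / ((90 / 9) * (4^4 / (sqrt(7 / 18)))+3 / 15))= 123544720361659126767 / 594501302908898 - 6528000 * sqrt(14) / 2949119993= 207812.35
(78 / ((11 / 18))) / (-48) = -117 / 44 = -2.66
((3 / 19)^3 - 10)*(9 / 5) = -17.99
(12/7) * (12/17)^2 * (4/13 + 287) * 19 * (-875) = -4079968.06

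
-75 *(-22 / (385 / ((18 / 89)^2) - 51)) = 0.18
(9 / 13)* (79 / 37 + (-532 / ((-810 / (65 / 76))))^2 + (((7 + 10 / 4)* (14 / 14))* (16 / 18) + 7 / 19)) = 207807031 / 26649324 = 7.80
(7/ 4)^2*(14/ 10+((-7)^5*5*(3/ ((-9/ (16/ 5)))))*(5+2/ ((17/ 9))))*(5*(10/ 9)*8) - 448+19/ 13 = 441088103350/ 5967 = 73921250.77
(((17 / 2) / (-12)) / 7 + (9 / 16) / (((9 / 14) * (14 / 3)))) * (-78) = -377 / 56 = -6.73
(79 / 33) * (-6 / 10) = -79 / 55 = -1.44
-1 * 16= -16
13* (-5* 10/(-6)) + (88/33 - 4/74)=4105/37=110.95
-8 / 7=-1.14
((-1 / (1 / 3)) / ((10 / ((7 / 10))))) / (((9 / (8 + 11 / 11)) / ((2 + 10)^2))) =-756 / 25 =-30.24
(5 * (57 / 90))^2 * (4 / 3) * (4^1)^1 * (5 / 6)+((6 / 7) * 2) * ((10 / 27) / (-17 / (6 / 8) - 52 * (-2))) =1541740 / 34587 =44.58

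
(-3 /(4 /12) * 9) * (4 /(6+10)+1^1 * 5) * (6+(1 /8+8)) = -192213 /32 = -6006.66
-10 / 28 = -5 / 14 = -0.36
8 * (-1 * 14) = -112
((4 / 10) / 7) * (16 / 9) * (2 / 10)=0.02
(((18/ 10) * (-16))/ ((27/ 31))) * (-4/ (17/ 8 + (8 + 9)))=15872/ 2295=6.92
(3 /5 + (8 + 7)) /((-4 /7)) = -273 /10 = -27.30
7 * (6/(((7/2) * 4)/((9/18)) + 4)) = 21/16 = 1.31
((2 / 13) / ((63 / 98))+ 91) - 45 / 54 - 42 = 11327 / 234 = 48.41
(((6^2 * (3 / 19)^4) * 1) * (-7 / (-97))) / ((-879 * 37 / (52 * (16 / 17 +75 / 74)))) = -435006936 / 86199774150493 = -0.00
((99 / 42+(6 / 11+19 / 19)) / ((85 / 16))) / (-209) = -4808 / 1367905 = -0.00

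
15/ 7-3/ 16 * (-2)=141/ 56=2.52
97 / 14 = 6.93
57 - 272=-215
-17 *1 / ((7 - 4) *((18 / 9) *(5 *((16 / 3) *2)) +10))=-17 / 350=-0.05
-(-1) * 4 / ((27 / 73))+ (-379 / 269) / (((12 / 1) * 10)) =3138509 / 290520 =10.80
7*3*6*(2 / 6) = 42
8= 8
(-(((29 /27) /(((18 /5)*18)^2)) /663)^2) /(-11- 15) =525625 /91813802437883275776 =0.00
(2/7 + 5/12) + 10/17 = 1843/1428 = 1.29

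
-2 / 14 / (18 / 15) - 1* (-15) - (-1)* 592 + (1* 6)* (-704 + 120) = -121679 / 42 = -2897.12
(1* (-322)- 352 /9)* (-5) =16250 /9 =1805.56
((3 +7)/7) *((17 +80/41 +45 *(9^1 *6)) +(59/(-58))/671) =19538186035/5584733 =3498.50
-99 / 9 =-11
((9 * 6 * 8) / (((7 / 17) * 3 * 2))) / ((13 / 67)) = 82008 / 91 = 901.19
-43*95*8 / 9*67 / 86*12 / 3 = -101840 / 9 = -11315.56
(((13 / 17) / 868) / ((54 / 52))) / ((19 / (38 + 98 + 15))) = 25519 / 3784914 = 0.01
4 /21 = 0.19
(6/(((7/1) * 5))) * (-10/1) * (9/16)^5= -177147/1835008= -0.10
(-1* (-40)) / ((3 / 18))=240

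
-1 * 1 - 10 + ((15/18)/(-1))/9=-599/54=-11.09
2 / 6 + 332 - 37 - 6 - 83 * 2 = 370 / 3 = 123.33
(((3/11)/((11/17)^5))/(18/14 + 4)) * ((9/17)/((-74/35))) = -552491415/4850534018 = -0.11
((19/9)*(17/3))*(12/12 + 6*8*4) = 62339/27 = 2308.85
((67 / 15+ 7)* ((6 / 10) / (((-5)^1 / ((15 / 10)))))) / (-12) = 43 / 250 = 0.17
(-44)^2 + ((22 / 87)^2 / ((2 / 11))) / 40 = 293073011 / 151380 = 1936.01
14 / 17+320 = 5454 / 17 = 320.82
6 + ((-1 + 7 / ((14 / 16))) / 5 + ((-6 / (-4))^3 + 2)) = 511 / 40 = 12.78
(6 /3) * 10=20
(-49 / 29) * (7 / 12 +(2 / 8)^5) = -87955 / 89088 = -0.99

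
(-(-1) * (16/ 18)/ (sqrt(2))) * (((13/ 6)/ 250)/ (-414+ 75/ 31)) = -403 * sqrt(2)/ 43061625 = -0.00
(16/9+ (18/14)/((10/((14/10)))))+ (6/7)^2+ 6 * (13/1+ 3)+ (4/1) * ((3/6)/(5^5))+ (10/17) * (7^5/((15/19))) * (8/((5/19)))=17842565769113/46856250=380793.72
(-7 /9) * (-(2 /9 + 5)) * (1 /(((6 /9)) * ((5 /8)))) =1316 /135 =9.75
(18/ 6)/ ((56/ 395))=21.16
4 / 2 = 2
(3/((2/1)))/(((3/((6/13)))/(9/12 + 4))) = 57/52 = 1.10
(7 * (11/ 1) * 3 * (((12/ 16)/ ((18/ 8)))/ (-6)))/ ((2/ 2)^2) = -77/ 6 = -12.83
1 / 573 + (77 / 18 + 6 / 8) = 34583 / 6876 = 5.03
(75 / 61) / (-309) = -25 / 6283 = -0.00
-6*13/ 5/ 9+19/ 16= -131/ 240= -0.55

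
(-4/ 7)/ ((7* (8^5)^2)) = -1/ 13153337344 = -0.00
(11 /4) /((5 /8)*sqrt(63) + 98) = 2464 /87583 - 330*sqrt(7) /613081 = 0.03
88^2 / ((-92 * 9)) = -1936 / 207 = -9.35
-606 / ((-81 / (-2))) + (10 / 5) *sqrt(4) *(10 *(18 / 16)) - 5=676 / 27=25.04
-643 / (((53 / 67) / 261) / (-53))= 11244141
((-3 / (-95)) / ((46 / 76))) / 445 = 0.00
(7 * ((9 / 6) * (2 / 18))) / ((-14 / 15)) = -5 / 4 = -1.25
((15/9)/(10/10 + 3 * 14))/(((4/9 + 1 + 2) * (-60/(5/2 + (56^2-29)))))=-6219/10664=-0.58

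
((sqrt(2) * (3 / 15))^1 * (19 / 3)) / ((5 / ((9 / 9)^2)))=19 * sqrt(2) / 75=0.36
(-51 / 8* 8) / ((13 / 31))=-1581 / 13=-121.62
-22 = -22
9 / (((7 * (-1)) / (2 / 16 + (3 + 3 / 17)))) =-4041 / 952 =-4.24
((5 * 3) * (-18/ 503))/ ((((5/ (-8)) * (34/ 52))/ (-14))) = -157248/ 8551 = -18.39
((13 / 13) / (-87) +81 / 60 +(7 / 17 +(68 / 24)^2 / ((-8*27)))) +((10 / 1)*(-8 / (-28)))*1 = 613212433 / 134174880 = 4.57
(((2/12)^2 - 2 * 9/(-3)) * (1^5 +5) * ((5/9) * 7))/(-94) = -7595/5076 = -1.50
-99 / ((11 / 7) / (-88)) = 5544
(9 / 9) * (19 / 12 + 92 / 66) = 131 / 44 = 2.98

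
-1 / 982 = -0.00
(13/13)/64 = 1/64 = 0.02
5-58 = -53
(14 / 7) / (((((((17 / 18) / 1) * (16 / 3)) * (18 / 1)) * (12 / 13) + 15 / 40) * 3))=208 / 26229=0.01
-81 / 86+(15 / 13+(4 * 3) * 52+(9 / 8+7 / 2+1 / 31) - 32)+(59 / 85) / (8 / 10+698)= 2457453101367 / 4117231768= 596.87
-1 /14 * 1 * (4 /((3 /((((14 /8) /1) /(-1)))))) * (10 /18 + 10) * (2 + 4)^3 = 380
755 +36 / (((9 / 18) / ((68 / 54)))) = 2537 / 3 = 845.67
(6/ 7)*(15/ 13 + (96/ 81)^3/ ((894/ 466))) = 462457574/ 266881797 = 1.73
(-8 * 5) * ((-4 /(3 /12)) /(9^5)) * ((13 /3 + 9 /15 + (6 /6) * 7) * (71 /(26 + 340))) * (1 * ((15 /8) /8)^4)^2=0.00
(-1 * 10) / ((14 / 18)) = -90 / 7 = -12.86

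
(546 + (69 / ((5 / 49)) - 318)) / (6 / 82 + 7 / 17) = 3151137 / 1690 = 1864.58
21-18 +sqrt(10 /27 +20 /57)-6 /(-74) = sqrt(21090) /171 +114 /37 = 3.93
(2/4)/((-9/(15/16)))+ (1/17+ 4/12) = 185/544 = 0.34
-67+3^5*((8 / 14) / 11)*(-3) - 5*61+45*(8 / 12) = -379.87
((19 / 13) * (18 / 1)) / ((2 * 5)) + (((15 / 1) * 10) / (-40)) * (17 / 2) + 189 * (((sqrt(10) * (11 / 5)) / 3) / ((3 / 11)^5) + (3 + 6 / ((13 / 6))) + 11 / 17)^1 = 291666.21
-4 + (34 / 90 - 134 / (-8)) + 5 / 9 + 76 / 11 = 13591 / 660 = 20.59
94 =94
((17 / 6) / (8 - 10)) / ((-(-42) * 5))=-17 / 2520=-0.01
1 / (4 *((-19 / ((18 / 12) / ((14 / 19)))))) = -3 / 112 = -0.03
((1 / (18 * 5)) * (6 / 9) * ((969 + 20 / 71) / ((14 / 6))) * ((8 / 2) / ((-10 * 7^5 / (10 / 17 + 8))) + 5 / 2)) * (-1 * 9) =-491532206229 / 7100117150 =-69.23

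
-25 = -25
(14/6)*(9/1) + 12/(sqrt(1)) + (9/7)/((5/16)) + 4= 1439/35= 41.11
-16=-16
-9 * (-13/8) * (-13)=-1521/8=-190.12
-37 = -37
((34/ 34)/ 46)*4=2/ 23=0.09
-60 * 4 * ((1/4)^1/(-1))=60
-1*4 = -4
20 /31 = 0.65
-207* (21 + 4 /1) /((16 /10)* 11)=-294.03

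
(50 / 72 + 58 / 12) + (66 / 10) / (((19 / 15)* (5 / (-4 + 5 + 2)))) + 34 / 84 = 216869 / 23940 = 9.06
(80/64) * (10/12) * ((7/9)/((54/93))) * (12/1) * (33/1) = 59675/108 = 552.55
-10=-10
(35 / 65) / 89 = 7 / 1157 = 0.01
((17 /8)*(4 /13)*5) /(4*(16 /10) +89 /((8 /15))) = 1700 /90103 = 0.02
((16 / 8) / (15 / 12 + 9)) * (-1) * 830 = -6640 / 41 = -161.95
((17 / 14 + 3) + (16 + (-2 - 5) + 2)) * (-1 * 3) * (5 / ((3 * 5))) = -213 / 14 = -15.21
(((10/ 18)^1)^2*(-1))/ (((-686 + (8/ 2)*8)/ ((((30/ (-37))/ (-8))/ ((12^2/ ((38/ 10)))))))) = 475/ 376327296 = 0.00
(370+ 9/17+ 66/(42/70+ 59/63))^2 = 23914457449/139876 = 170968.98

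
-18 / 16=-9 / 8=-1.12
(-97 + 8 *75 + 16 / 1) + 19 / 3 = 1576 / 3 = 525.33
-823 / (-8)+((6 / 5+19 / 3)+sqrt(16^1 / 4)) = 112.41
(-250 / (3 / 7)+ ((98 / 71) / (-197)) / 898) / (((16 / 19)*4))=-208815422543 / 1205791296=-173.18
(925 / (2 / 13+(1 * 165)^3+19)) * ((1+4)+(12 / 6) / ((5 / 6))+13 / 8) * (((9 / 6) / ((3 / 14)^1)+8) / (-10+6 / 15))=-21705125 / 7474927872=-0.00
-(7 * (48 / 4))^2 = -7056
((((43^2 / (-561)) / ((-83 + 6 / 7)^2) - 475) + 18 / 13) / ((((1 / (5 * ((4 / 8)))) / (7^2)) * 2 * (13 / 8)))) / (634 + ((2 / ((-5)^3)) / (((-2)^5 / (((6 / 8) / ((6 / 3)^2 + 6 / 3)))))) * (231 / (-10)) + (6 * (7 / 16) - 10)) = -143253155612062720 / 5028424544295009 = -28.49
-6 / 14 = -3 / 7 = -0.43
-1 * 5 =-5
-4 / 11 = -0.36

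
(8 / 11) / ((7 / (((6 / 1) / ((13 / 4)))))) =192 / 1001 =0.19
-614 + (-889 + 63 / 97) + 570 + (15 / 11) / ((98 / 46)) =-48712617 / 52283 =-931.71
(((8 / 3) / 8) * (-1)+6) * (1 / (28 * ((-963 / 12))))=-17 / 6741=-0.00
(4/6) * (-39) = -26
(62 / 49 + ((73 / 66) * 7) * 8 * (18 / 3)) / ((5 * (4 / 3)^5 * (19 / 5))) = 24420771 / 5243392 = 4.66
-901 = -901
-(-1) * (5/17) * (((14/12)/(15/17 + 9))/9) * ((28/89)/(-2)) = -35/57672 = -0.00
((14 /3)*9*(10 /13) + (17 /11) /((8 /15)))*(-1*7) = -281925 /1144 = -246.44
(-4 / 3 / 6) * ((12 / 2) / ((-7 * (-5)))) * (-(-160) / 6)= -64 / 63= -1.02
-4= -4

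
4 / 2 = 2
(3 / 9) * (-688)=-688 / 3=-229.33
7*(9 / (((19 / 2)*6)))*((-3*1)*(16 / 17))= -1008 / 323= -3.12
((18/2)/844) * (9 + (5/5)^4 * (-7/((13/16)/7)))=-6003/10972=-0.55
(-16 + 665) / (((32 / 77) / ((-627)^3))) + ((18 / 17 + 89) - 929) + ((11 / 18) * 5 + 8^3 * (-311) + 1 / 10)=-9423227153366027 / 24480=-384935749729.00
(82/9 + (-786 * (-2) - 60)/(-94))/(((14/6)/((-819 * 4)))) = 460200/47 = 9791.49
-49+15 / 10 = -47.50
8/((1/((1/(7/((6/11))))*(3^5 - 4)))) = 11472/77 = 148.99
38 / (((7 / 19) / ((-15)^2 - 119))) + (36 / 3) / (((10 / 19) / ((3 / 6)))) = 383059 / 35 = 10944.54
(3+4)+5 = 12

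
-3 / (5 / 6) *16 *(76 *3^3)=-590976 / 5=-118195.20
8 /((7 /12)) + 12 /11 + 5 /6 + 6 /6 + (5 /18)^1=11723 /693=16.92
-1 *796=-796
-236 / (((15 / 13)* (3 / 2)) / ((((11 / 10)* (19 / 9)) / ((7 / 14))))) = -633.30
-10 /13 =-0.77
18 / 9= 2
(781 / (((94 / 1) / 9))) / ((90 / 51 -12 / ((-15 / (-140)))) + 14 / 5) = -199155 / 286136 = -0.70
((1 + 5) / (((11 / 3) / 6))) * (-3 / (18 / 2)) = -36 / 11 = -3.27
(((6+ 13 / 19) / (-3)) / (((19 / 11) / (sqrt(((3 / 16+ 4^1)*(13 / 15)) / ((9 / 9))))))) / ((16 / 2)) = -1397*sqrt(13065) / 519840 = -0.31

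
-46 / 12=-23 / 6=-3.83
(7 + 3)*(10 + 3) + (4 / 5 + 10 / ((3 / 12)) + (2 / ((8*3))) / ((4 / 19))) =41087 / 240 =171.20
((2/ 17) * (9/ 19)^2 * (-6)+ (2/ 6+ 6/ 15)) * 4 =211708/ 92055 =2.30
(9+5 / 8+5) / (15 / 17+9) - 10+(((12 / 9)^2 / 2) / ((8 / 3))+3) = -6971 / 1344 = -5.19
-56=-56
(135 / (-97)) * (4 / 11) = -540 / 1067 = -0.51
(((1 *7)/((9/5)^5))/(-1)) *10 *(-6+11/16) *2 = 9296875/236196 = 39.36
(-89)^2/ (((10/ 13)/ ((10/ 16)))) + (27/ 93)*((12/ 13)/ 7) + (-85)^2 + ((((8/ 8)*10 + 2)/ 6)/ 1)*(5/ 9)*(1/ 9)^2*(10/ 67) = 30116410805323/ 2204577648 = 13660.85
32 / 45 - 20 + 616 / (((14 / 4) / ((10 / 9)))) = 2644 / 15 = 176.27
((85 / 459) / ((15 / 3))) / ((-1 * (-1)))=1 / 27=0.04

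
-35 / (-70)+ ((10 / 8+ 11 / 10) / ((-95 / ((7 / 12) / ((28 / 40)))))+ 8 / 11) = 30263 / 25080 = 1.21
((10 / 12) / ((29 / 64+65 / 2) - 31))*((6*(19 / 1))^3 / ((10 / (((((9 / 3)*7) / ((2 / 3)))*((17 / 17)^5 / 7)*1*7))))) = 248899392 / 125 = 1991195.14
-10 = -10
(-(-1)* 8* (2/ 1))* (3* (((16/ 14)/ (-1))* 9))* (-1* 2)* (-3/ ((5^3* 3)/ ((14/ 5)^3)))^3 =-20401307910144/ 3814697265625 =-5.35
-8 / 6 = -4 / 3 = -1.33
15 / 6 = 2.50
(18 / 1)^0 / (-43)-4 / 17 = -189 / 731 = -0.26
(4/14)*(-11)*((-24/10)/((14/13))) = 1716/245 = 7.00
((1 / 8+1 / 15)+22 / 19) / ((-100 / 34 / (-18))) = 156927 / 19000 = 8.26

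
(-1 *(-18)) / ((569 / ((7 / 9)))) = 14 / 569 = 0.02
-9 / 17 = -0.53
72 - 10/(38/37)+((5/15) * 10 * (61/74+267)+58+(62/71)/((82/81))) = 6224472539/6139299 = 1013.87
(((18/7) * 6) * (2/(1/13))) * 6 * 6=101088/7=14441.14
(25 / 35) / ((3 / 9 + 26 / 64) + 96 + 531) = 480 / 421841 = 0.00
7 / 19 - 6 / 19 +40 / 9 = 769 / 171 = 4.50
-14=-14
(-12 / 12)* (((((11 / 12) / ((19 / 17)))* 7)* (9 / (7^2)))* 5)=-2805 / 532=-5.27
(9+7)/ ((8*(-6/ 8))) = -2.67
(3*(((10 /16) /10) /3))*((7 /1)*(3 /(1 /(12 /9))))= 7 /4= 1.75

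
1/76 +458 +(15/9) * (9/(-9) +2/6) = 312521/684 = 456.90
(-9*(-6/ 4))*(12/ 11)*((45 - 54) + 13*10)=1782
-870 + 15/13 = -11295/13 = -868.85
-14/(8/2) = -7/2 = -3.50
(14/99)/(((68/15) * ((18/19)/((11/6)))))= 665/11016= 0.06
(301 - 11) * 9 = 2610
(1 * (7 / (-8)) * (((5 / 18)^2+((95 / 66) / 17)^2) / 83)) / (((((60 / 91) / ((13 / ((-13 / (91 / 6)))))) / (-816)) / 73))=-404307362095 / 331901064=-1218.16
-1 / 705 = -0.00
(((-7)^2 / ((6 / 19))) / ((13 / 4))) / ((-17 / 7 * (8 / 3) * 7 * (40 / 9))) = -8379 / 35360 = -0.24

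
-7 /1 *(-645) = 4515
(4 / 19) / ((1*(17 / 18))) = 72 / 323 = 0.22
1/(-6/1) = -1/6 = -0.17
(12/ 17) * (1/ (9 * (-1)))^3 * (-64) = 256/ 4131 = 0.06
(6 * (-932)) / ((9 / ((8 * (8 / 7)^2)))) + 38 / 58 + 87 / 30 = -6488.74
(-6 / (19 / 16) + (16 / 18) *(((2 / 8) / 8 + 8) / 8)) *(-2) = 22765 / 2736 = 8.32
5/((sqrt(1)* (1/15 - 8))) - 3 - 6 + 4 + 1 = -551/119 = -4.63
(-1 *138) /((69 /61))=-122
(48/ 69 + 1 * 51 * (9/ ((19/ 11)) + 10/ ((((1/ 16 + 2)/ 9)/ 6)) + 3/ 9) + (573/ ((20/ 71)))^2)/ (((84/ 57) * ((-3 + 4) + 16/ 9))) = 71840848505607/ 70840000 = 1014128.30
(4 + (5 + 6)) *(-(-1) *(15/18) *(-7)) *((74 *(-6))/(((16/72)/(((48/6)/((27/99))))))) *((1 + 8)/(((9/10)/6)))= 307692000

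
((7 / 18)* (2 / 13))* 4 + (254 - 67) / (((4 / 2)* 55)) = 2269 / 1170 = 1.94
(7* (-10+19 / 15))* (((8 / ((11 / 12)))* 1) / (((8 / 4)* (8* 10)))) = -3.33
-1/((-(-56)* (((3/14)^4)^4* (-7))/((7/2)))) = 451742002.48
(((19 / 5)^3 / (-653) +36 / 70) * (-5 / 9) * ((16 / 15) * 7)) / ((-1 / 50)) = 7866784 / 88155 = 89.24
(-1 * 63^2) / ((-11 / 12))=47628 / 11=4329.82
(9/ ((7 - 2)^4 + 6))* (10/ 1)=90/ 631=0.14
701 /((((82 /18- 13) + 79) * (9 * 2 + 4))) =6309 /13970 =0.45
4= 4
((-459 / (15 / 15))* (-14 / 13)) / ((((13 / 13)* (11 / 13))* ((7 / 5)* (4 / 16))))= 18360 / 11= 1669.09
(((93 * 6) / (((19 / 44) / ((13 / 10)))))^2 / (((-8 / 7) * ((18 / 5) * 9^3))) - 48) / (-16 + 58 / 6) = 144578263 / 925965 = 156.14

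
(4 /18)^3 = 0.01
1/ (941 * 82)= 1/ 77162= 0.00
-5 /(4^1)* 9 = -45 /4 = -11.25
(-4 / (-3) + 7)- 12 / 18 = 23 / 3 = 7.67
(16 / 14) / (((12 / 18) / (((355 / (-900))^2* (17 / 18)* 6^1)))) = 85697 / 56700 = 1.51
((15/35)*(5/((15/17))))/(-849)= -17/5943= -0.00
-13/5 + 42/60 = -19/10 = -1.90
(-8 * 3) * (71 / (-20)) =426 / 5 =85.20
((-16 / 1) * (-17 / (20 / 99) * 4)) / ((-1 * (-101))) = 26928 / 505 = 53.32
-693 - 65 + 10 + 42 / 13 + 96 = -8434 / 13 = -648.77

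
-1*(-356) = 356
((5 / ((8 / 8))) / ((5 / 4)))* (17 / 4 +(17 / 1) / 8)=25.50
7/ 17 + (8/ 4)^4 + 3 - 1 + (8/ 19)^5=775576043/ 42093683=18.42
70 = 70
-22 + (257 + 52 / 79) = 18617 / 79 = 235.66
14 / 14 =1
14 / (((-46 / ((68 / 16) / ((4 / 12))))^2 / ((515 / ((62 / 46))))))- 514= -2350819 / 22816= -103.03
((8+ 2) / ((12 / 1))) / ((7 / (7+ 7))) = 5 / 3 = 1.67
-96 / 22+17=139 / 11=12.64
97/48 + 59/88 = 1421/528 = 2.69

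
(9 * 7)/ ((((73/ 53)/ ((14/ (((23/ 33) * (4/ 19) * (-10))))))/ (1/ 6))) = -4884957/ 67160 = -72.74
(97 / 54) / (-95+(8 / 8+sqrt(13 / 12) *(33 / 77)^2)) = -43784636 / 2291236011 -4753 *sqrt(39) / 763745337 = -0.02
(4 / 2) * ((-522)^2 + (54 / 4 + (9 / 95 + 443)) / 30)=1553245553 / 2850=544998.44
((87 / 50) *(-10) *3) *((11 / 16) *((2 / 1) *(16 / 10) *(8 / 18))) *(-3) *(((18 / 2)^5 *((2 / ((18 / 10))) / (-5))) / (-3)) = 16743672 / 25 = 669746.88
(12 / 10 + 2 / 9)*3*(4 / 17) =256 / 255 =1.00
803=803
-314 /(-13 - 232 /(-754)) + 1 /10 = 8197 /330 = 24.84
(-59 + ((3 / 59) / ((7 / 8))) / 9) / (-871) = 73093 / 1079169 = 0.07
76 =76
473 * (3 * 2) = 2838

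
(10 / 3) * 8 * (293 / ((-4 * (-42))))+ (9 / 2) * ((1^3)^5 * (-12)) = -472 / 63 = -7.49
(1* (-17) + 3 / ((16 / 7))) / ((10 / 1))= -251 / 160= -1.57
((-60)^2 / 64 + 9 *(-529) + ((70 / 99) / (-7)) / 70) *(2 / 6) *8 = -26083142 / 2079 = -12546.00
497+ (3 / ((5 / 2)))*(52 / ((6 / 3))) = 2641 / 5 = 528.20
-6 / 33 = -2 / 11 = -0.18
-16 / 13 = -1.23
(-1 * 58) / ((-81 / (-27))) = -58 / 3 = -19.33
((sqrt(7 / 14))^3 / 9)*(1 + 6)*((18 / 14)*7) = 7*sqrt(2) / 4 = 2.47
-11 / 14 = -0.79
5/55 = 1/11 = 0.09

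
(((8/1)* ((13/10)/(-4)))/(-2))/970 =13/9700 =0.00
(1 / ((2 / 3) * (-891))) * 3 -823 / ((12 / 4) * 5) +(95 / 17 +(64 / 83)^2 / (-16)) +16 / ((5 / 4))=-4234271593 / 115941870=-36.52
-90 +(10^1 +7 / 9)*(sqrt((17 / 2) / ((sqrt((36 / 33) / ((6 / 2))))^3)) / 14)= -90 +97*11^(3 / 4)*sqrt(17) / 504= -85.21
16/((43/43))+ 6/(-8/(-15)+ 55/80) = 20.91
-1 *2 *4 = -8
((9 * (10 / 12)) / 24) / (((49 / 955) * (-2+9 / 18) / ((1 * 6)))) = -4775 / 196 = -24.36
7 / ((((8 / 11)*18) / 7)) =539 / 144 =3.74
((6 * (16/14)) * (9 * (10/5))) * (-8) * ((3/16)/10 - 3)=103032/35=2943.77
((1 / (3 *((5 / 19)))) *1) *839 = 1062.73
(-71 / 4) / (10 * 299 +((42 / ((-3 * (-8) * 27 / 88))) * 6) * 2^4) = -639 / 127352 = -0.01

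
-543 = -543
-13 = -13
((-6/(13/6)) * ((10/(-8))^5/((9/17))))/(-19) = -53125/63232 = -0.84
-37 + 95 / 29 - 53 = -2515 / 29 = -86.72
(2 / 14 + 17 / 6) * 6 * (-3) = -375 / 7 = -53.57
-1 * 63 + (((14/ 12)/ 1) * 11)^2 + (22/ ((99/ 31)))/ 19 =23269/ 228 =102.06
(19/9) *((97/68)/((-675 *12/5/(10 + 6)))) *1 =-1843/61965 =-0.03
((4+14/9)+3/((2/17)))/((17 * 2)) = 559/612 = 0.91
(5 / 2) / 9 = 5 / 18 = 0.28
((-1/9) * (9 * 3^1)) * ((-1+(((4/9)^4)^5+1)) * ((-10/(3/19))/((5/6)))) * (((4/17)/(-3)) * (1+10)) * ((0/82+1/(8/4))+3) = -12868684091490304/206680312803967789617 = -0.00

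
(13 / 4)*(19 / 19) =3.25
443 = 443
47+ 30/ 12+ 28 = 155/ 2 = 77.50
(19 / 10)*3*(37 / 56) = 2109 / 560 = 3.77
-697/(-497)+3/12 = 3285/1988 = 1.65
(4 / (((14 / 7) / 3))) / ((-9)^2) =0.07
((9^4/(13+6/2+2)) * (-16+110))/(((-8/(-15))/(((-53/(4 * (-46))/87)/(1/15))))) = 136195425/42688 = 3190.49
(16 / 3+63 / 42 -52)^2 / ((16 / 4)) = 73441 / 144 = 510.01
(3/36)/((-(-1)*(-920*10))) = -1/110400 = -0.00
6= 6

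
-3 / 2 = -1.50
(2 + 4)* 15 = 90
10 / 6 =5 / 3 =1.67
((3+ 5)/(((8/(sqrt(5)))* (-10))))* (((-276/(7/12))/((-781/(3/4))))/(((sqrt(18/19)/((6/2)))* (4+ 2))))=-207* sqrt(190)/54670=-0.05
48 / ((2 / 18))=432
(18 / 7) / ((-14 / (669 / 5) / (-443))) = 2667303 / 245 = 10886.95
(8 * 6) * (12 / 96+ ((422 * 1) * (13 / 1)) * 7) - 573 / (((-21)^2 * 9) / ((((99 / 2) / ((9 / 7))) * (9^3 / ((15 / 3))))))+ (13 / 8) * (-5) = 515895377 / 280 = 1842483.49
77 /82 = 0.94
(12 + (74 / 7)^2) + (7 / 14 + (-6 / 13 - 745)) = -791417 / 1274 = -621.21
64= 64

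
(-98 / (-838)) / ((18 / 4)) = 0.03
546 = 546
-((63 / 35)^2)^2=-6561 / 625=-10.50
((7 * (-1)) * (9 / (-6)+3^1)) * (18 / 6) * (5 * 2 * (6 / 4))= -945 / 2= -472.50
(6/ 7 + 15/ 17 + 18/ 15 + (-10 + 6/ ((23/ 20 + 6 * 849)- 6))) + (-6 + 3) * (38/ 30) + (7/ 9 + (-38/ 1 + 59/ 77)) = -25789115434/ 545047965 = -47.32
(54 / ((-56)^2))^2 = 729 / 2458624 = 0.00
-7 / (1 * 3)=-7 / 3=-2.33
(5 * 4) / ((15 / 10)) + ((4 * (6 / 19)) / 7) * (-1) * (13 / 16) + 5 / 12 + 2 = 8301 / 532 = 15.60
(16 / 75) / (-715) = -16 / 53625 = -0.00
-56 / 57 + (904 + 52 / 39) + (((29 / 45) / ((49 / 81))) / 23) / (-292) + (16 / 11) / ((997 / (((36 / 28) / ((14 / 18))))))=930202531590421 / 1028583304980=904.35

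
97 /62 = 1.56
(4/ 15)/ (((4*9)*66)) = 1/ 8910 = 0.00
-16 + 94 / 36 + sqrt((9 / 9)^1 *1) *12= -25 / 18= -1.39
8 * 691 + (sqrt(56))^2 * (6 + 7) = 6256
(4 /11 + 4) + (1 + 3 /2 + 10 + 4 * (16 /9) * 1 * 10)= 17419 /198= 87.97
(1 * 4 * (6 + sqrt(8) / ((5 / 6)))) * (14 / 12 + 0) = 43.84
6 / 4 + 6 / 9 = 13 / 6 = 2.17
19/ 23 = 0.83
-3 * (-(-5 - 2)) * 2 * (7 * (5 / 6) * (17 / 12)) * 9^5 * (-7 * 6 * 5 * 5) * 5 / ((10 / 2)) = 43039339875 / 2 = 21519669937.50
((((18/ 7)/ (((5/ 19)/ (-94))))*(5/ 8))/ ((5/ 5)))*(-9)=72333/ 14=5166.64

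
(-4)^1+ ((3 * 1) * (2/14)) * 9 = -1/7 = -0.14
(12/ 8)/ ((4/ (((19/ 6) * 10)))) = 95/ 8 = 11.88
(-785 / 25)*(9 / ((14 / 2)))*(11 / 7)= -63.44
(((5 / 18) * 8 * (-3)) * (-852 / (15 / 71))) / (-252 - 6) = -40328 / 387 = -104.21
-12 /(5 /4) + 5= -23 /5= -4.60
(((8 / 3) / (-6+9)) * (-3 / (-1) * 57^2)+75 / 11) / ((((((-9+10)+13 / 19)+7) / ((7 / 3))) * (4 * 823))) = 4228469 / 5974980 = 0.71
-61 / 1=-61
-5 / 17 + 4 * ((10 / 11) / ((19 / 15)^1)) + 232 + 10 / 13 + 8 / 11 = 10903985 / 46189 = 236.07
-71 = -71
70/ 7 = 10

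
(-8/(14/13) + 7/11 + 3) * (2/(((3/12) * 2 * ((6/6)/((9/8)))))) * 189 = -35478/11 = -3225.27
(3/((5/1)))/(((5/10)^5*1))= 96/5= 19.20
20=20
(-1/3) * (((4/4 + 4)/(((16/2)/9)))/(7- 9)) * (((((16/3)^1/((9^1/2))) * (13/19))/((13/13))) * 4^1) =520/171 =3.04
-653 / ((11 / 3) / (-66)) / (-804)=-1959 / 134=-14.62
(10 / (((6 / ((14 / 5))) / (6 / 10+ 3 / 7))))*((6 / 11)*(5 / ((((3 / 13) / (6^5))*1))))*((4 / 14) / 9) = 1078272 / 77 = 14003.53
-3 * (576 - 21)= -1665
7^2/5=49/5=9.80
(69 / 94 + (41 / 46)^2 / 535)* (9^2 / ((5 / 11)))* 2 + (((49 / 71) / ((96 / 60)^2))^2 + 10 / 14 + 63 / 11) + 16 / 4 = 28831025997644551577 / 105741310109388800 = 272.66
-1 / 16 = -0.06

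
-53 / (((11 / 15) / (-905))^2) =-80717959.71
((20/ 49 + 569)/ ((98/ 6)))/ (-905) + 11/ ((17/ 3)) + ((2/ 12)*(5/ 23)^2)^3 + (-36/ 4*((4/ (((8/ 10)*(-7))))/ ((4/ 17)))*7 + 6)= 235232069852211627151/ 1181164614679065240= 199.15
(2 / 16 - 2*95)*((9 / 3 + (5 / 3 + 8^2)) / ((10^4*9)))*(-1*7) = 1095199 / 1080000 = 1.01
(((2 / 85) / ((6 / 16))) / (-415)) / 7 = -16 / 740775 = -0.00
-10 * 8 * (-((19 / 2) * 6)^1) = 4560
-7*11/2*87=-6699/2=-3349.50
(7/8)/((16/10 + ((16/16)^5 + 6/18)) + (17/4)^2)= 210/5039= 0.04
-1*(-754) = 754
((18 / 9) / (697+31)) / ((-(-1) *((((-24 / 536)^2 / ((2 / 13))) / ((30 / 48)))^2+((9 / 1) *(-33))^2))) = 503778025 / 16175343193554636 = 0.00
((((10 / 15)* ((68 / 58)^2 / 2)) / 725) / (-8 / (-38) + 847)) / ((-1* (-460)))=5491 / 3386086447125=0.00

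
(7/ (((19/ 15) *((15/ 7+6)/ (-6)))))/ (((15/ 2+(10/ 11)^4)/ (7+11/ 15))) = -332877776/ 86501015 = -3.85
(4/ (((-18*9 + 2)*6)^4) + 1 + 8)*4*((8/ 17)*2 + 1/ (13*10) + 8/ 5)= 10764830638085633/ 117315993600000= 91.76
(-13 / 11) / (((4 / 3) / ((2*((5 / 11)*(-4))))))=3.22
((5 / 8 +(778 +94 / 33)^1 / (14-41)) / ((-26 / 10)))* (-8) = -87.06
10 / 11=0.91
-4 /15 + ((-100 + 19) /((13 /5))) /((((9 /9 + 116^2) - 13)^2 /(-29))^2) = -1698702628618774867 /6370134857301246720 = -0.27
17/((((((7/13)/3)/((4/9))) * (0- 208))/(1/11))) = -17/924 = -0.02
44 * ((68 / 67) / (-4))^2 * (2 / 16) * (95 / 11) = 27455 / 8978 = 3.06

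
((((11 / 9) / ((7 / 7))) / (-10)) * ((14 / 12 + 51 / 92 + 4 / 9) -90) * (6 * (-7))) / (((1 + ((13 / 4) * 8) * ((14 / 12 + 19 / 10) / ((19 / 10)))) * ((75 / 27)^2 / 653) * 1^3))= -625310455077 / 704087500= -888.11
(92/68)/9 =0.15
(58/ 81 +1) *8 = 1112/ 81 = 13.73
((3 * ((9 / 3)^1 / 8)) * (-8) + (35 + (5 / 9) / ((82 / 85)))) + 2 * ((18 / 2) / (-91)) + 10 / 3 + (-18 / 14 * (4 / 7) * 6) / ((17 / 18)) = 25.04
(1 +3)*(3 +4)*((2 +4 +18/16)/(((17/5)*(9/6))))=665/17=39.12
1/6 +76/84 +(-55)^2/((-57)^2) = 91085/45486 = 2.00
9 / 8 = 1.12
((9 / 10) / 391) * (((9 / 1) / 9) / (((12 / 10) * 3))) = 0.00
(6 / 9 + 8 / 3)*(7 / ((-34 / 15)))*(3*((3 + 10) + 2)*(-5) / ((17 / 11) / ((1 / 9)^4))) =48125 / 210681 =0.23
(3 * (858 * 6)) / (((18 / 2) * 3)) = 572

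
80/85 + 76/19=84/17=4.94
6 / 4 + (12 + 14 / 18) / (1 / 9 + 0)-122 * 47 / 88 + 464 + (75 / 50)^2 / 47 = 266456 / 517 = 515.39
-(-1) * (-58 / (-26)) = 29 / 13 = 2.23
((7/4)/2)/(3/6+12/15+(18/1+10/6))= 105/2516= 0.04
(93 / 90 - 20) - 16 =-1049 / 30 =-34.97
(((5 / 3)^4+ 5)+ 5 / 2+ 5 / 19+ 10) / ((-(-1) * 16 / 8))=78425 / 6156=12.74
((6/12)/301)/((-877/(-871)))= 871/527954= 0.00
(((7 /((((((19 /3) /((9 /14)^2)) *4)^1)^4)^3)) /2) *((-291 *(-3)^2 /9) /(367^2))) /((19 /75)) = -925187029356593641699476004611825 /87267723864775218023516494553321055885769073491145916416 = -0.00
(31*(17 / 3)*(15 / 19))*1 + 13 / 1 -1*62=1704 / 19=89.68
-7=-7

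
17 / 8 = 2.12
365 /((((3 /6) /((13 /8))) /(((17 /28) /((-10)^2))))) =16133 /2240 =7.20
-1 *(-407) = 407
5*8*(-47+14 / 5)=-1768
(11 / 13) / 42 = 11 / 546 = 0.02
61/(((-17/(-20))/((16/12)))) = 4880/51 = 95.69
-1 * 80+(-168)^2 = 28144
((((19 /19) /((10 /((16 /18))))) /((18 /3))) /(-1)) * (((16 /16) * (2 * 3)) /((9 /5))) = -4 /81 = -0.05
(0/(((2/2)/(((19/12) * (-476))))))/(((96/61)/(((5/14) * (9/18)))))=0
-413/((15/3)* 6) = -413/30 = -13.77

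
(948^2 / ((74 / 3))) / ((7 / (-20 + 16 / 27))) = -26162272 / 259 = -101012.63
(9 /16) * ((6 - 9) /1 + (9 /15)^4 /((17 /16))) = -275211 /170000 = -1.62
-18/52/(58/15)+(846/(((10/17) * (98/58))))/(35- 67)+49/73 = -5613689299/215764640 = -26.02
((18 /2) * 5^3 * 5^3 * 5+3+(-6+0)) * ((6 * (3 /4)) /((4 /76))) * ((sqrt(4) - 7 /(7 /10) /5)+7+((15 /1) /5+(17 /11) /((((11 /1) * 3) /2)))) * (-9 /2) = -330402652776 /121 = -2730600436.17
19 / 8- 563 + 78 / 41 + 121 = -143573 / 328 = -437.72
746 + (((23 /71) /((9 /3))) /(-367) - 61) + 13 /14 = 685.93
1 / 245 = 0.00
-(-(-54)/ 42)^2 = -81/ 49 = -1.65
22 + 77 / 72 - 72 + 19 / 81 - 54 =-66547 / 648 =-102.70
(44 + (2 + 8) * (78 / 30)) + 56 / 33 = 2366 / 33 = 71.70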